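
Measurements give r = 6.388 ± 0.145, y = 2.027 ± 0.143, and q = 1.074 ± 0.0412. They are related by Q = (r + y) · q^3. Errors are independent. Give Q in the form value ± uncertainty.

Let u = r + y = 8.415. δu = √(δr² + δy²) = √(0.0210 + 0.0204) = 0.204, so δu/u = 0.0242.
Q is then a monomial in u, q:
δQ/Q = √((δu/u)² + (3·δq/q)²) = √(0.000586 + 0.0132) = 0.118
Q = 10.42, so δQ = 0.118 × 10.42 = 1.23.

10.42 ± 1.23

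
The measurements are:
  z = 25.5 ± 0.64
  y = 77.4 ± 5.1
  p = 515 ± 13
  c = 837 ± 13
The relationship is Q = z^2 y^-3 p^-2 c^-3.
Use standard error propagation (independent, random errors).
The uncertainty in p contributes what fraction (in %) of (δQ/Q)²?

(δQ/Q)² = (2·δz/z)² + (-3·δy/y)² + (-2·δp/p)² + (-3·δc/c)²
  z term: (2×0.0251)² = 0.00252
  y term: (-3×0.0659)² = 0.0391
  p term: (-2×0.0252)² = 0.00255
  c term: (-3×0.0155)² = 0.00217
Total = 0.0463. Share from p = 0.00255/0.0463 = 0.0550.

5.50%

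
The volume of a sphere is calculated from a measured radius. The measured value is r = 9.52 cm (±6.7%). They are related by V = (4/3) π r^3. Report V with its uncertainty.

3610 ± 726 cm^3

For a monomial V ∝ r^3, fractional errors add in quadrature:
  (3·δr/r)² = (3×0.0670)² = 0.0404
δV/V = √(0.0404) = 0.201
V = 3610 cm^3, so δV = 0.201 × 3610 = 726 cm^3.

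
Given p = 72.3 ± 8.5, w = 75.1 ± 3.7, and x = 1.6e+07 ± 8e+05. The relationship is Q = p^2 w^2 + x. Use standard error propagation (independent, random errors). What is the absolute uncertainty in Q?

7.56e+06

Let h = p^2·w^2 = 2.95e+07. δh/h = √((2·δp/p)² + (2·δw/w)²) = √(0.0553 + 0.00971) = 0.255, so δh = 7.52e+06.
Q = h + x: δQ = √(δh² + δx²) = √(5.65e+13 + 6.4e+11) = 7.56e+06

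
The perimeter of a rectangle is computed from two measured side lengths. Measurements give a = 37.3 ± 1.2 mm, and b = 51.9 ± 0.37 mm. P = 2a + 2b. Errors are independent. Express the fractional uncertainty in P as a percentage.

Each term contributes (cᵢ δxᵢ)² to (δP)²:
  (2·δa)² = 5.76;  (2·δb)² = 0.548
δP = √(6.31) = 2.51 mm
P = 178 mm, so δP/P = 2.51/178 = 0.0141.

1.41%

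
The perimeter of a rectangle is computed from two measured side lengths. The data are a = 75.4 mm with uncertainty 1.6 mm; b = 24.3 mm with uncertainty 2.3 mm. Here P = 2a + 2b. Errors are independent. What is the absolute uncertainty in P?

5.60 mm

Each term contributes (cᵢ δxᵢ)² to (δP)²:
  (2·δa)² = 10.2;  (2·δb)² = 21.2
δP = √(31.4) = 5.60 mm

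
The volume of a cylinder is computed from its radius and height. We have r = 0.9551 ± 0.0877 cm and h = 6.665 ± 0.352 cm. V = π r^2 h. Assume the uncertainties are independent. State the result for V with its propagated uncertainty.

V is a product of powers, so relative uncertainties combine in quadrature:
  (2·δr/r)² = (2×0.0918)² = 0.0337;  (1·δh/h)² = (1×0.0528)² = 0.00279
δV/V = √(0.0365) = 0.191
V = 19.10 cm^3, so δV = 0.191 × 19.10 = 3.65 cm^3.

19.10 ± 3.65 cm^3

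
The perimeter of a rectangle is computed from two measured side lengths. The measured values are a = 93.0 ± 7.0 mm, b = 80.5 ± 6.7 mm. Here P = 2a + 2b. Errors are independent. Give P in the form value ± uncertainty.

P is a linear combination, so absolute uncertainties add in quadrature:
  (2·δa)² = 196;  (2·δb)² = 180
δP = √(376) = 19.4 mm
P = 347 mm.

347 ± 19.4 mm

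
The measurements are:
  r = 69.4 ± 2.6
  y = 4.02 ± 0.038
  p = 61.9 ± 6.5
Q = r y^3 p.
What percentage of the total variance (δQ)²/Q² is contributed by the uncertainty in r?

10.6%

(δQ/Q)² = (1·δr/r)² + (3·δy/y)² + (1·δp/p)²
  r term: (1×0.0375)² = 0.00140
  y term: (3×0.00945)² = 0.000804
  p term: (1×0.105)² = 0.0110
Total = 0.0132. Share from r = 0.00140/0.0132 = 0.106.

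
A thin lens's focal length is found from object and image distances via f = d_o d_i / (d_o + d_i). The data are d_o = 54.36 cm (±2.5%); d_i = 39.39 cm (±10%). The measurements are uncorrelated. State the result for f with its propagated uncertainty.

∂f/∂d_o = (d_i/(d_o+d_i))² = 0.177;  ∂f/∂d_i = (d_o/(d_o+d_i))² = 0.336
δf = √((∂f/∂d_o · δd_o)² + (∂f/∂d_i · δd_i)²) = √(0.0576 + 1.75) = 1.35 cm
f = 22.84 cm.

22.84 ± 1.35 cm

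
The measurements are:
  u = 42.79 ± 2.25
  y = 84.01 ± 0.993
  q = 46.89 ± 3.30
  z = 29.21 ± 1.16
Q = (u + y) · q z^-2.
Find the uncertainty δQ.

Let w = u + y = 126.8. δw = √(δu² + δy²) = √(5.06 + 0.986) = 2.46, so δw/w = 0.0194.
Q is then a monomial in w, q, z:
δQ/Q = √((δw/w)² + (1·δq/q)² + (-2·δz/z)²) = √(0.000376 + 0.00495 + 0.00631) = 0.108
Q = 6.968, so δQ = 0.108 × 6.968 = 0.752.

0.752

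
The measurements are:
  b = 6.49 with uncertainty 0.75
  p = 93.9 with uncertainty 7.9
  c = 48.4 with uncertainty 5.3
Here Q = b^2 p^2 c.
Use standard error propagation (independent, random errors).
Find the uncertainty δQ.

5.5e+06

Relative error in a monomial: (δQ/Q)² = Σ (nᵢ · δxᵢ/xᵢ)².
  (2·δb/b)² = (2×0.116)² = 0.0534;  (2·δp/p)² = (2×0.0841)² = 0.0283;  (1·δc/c)² = (1×0.110)² = 0.0120
δQ/Q = √(0.0937) = 0.306
Q = 1.8e+07, so δQ = 0.306 × 1.8e+07 = 5.5e+06.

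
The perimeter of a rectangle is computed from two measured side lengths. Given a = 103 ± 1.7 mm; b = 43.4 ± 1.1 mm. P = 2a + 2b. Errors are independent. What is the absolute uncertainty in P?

4.05 mm

For a sum/difference, combine absolute errors in quadrature:
  (2·δa)² = 11.6;  (2·δb)² = 4.84
δP = √(16.4) = 4.05 mm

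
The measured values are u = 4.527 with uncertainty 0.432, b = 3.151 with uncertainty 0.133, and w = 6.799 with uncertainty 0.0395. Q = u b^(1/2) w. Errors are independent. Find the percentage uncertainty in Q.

9.79%

Since Q is a product/quotient, work with relative uncertainties:
  (1·δu/u)² = (1×0.0954)² = 0.00911;  (½·δb/b)² = (0.5×0.0422)² = 0.000445;  (1·δw/w)² = (1×0.00581)² = 3.38e-05
δQ/Q = √(0.00959) = 0.0979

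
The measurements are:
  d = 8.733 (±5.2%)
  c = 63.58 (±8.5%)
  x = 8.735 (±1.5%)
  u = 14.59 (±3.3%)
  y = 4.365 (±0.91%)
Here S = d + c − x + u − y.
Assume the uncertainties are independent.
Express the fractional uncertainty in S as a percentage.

7.38%

Each term contributes (cᵢ δxᵢ)² to (δS)²:
  (δd)² = 0.206;  (δc)² = 29.2;  (δx)² = 0.0172;  (δu)² = 0.232;  (δy)² = 0.00158
δS = √(29.7) = 5.45
S = 73.80, so δS/S = 5.45/73.80 = 0.0738.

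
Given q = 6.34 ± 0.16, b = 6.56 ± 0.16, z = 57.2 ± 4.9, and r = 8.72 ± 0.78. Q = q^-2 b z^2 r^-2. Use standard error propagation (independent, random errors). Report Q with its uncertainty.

For a monomial Q ∝ q^-2, b, z^2, r^-2, fractional errors add in quadrature:
  (-2·δq/q)² = (-2×0.0252)² = 0.00255;  (1·δb/b)² = (1×0.0244)² = 0.000595;  (2·δz/z)² = (2×0.0857)² = 0.0294;  (-2·δr/r)² = (-2×0.0894)² = 0.0320
δQ/Q = √(0.0645) = 0.254
Q = 7.02, so δQ = 0.254 × 7.02 = 1.78.

7.02 ± 1.78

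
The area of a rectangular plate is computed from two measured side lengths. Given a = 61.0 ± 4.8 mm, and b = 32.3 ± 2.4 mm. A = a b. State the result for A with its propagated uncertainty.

For a monomial A ∝ a, b, fractional errors add in quadrature:
  (1·δa/a)² = (1×0.0787)² = 0.00619;  (1·δb/b)² = (1×0.0743)² = 0.00552
δA/A = √(0.0117) = 0.108
A = 1970 mm^2, so δA = 0.108 × 1970 = 213 mm^2.

1970 ± 213 mm^2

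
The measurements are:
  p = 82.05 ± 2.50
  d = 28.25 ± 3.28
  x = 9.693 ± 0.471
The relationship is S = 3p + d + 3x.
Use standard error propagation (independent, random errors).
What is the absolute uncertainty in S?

For a sum/difference, combine absolute errors in quadrature:
  (3·δp)² = 56.2;  (δd)² = 10.8;  (3·δx)² = 2.00
δS = √(69.0) = 8.31

8.31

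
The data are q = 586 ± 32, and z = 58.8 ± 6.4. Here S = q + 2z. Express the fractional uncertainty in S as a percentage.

For a sum/difference, combine absolute errors in quadrature:
  (δq)² = 1020;  (2·δz)² = 164
δS = √(1190) = 34.5
S = 704, so δS/S = 34.5/704 = 0.0490.

4.90%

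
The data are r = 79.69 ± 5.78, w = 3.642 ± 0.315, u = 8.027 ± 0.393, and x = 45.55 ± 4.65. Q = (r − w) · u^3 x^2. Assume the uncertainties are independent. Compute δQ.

2.14e+07

Let h = r − w = 76.05. δh = √(δr² + δw²) = √(33.4 + 0.0992) = 5.79, so δh/h = 0.0761.
Q is then a monomial in h, u, x:
δQ/Q = √((δh/h)² + (3·δu/u)² + (2·δx/x)²) = √(0.00579 + 0.0216 + 0.0417) = 0.263
Q = 8.161e+07, so δQ = 0.263 × 8.161e+07 = 2.14e+07.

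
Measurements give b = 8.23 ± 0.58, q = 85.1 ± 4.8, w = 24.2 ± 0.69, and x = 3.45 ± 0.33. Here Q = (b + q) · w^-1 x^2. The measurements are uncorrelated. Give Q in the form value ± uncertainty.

Let u = b + q = 93.3. δu = √(δb² + δq²) = √(0.336 + 23.0) = 4.83, so δu/u = 0.0518.
Q is then a monomial in u, w, x:
δQ/Q = √((δu/u)² + (-1·δw/w)² + (2·δx/x)²) = √(0.00268 + 0.000813 + 0.0366) = 0.200
Q = 45.9, so δQ = 0.200 × 45.9 = 9.19.

45.9 ± 9.19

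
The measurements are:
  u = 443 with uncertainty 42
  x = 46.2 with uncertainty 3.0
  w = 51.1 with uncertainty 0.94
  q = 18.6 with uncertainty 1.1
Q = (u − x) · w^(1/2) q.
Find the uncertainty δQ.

6430

Let h = u − x = 397. δh = √(δu² + δx²) = √(1760 + 9.00) = 42.1, so δh/h = 0.106.
Q is then a monomial in h, w, q:
δQ/Q = √((δh/h)² + (½·δw/w)² + (1·δq/q)²) = √(0.0113 + 8.46e-05 + 0.00350) = 0.122
Q = 52800, so δQ = 0.122 × 52800 = 6430.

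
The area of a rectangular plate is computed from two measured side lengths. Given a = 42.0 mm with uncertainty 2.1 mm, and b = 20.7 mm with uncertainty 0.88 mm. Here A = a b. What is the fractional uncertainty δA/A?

Since A is a product/quotient, work with relative uncertainties:
  (1·δa/a)² = (1×0.0500)² = 0.00250;  (1·δb/b)² = (1×0.0425)² = 0.00181
δA/A = √(0.00431) = 0.0656

0.0656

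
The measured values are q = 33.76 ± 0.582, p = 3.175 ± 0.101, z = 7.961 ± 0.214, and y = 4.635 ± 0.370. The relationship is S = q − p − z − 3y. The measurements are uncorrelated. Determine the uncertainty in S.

1.28

For a sum/difference, combine absolute errors in quadrature:
  (δq)² = 0.339;  (δp)² = 0.0102;  (δz)² = 0.0458;  (3·δy)² = 1.23
δS = √(1.63) = 1.28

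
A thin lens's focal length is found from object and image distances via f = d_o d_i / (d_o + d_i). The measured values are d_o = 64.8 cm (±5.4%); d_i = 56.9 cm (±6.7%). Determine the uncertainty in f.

1.32 cm

∂f/∂d_o = (d_i/(d_o+d_i))² = 0.219;  ∂f/∂d_i = (d_o/(d_o+d_i))² = 0.284
δf = √((∂f/∂d_o · δd_o)² + (∂f/∂d_i · δd_i)²) = √(0.585 + 1.17) = 1.32 cm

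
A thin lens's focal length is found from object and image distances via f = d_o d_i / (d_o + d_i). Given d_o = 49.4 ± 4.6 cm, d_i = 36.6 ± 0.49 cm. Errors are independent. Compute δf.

∂f/∂d_o = (d_i/(d_o+d_i))² = 0.181;  ∂f/∂d_i = (d_o/(d_o+d_i))² = 0.330
δf = √((∂f/∂d_o · δd_o)² + (∂f/∂d_i · δd_i)²) = √(0.694 + 0.0261) = 0.849 cm

0.849 cm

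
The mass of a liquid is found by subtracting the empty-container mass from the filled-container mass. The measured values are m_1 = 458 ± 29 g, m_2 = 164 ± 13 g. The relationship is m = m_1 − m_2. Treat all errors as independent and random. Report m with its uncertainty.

For a sum/difference, combine absolute errors in quadrature:
  (δm_1)² = 841;  (δm_2)² = 169
δm = √(1010) = 31.8 g
m = 294 g.

294 ± 31.8 g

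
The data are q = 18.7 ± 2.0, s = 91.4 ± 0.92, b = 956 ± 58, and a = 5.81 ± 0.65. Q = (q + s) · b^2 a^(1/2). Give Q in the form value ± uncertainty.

Let u = q + s = 110. δu = √(δq² + δs²) = √(4.00 + 0.846) = 2.20, so δu/u = 0.0200.
Q is then a monomial in u, b, a:
δQ/Q = √((δu/u)² + (2·δb/b)² + (½·δa/a)²) = √(0.000400 + 0.0147 + 0.00313) = 0.135
Q = 2.43e+08, so δQ = 0.135 × 2.43e+08 = 3.28e+07.

(2.43 ± 0.328) × 10^8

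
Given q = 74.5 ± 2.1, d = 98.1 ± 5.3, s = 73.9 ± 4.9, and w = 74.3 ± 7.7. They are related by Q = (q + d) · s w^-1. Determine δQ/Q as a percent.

12.7%

Let u = q + d = 173. δu = √(δq² + δd²) = √(4.41 + 28.1) = 5.70, so δu/u = 0.0330.
Q is then a monomial in u, s, w:
δQ/Q = √((δu/u)² + (1·δs/s)² + (-1·δw/w)²) = √(0.00109 + 0.00440 + 0.0107) = 0.127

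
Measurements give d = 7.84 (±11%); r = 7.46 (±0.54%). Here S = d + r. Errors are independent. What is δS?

0.863

S is a linear combination, so absolute uncertainties add in quadrature:
  (δd)² = 0.744;  (δr)² = 0.00162
δS = √(0.745) = 0.863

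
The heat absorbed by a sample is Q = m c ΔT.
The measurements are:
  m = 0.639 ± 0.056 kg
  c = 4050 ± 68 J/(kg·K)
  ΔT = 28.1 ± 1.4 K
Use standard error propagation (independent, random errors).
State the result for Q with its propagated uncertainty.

72700 ± 7430 J

Each factor contributes (exponent × relative error)² to (δQ/Q)²:
  (1·δm/m)² = (1×0.0876)² = 0.00768;  (1·δc/c)² = (1×0.0168)² = 0.000282;  (1·δΔT/ΔT)² = (1×0.0498)² = 0.00248
δQ/Q = √(0.0104) = 0.102
Q = 72700 J, so δQ = 0.102 × 72700 = 7430 J.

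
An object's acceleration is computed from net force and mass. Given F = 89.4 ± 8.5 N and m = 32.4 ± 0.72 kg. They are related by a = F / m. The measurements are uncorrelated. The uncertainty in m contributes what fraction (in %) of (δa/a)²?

(δa/a)² = (1·δF/F)² + (-1·δm/m)²
  F term: (1×0.0951)² = 0.00904
  m term: (-1×0.0222)² = 0.000494
Total = 0.00953. Share from m = 0.000494/0.00953 = 0.0518.

5.18%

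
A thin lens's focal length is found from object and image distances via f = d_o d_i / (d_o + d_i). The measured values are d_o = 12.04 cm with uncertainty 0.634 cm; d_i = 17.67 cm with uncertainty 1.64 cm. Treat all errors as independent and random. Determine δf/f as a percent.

4.89%

∂f/∂d_o = (d_i/(d_o+d_i))² = 0.354;  ∂f/∂d_i = (d_o/(d_o+d_i))² = 0.164
δf = √((∂f/∂d_o · δd_o)² + (∂f/∂d_i · δd_i)²) = √(0.0503 + 0.0725) = 0.350 cm
f = 7.161 cm, so δf/f = 0.350/7.161 = 0.0489.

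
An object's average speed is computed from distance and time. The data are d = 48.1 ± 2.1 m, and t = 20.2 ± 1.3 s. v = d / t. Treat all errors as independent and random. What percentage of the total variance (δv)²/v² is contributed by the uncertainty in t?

(δv/v)² = (1·δd/d)² + (-1·δt/t)²
  d term: (1×0.0437)² = 0.00191
  t term: (-1×0.0644)² = 0.00414
Total = 0.00605. Share from t = 0.00414/0.00605 = 0.685.

68.5%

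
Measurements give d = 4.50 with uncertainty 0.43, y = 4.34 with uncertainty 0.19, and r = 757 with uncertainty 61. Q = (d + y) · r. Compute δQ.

646

Let u = d + y = 8.84. δu = √(δd² + δy²) = √(0.185 + 0.0361) = 0.470, so δu/u = 0.0532.
Q is then a monomial in u, r:
δQ/Q = √((δu/u)² + (1·δr/r)²) = √(0.00283 + 0.00649) = 0.0965
Q = 6690, so δQ = 0.0965 × 6690 = 646.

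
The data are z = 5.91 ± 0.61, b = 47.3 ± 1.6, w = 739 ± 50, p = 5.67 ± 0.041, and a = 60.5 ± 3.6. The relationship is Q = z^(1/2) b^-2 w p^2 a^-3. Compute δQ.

Relative error in a monomial: (δQ/Q)² = Σ (nᵢ · δxᵢ/xᵢ)².
  (½·δz/z)² = (0.5×0.103)² = 0.00266;  (-2·δb/b)² = (-2×0.0338)² = 0.00458;  (1·δw/w)² = (1×0.0677)² = 0.00458;  (2·δp/p)² = (2×0.00723)² = 0.000209;  (-3·δa/a)² = (-3×0.0595)² = 0.0319
δQ/Q = √(0.0439) = 0.210
Q = 0.000117, so δQ = 0.210 × 0.000117 = 2.44e-05.

2.44e-05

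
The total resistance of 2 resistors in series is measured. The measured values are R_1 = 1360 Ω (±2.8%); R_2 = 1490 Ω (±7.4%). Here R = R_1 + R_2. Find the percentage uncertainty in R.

Absolute uncertainties add in quadrature for a linear combination:
  (δR_1)² = 1450;  (δR_2)² = 12200
δR = √(13600) = 117 Ω
R = 2850 Ω, so δR/R = 117/2850 = 0.0409.

4.09%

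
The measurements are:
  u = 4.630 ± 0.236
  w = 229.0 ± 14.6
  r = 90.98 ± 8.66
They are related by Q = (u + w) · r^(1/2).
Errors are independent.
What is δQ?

Let h = u + w = 233.6. δh = √(δu² + δw²) = √(0.0557 + 213) = 14.6, so δh/h = 0.0625.
Q is then a monomial in h, r:
δQ/Q = √((δh/h)² + (½·δr/r)²) = √(0.00391 + 0.00227) = 0.0786
Q = 2228, so δQ = 0.0786 × 2228 = 175.

175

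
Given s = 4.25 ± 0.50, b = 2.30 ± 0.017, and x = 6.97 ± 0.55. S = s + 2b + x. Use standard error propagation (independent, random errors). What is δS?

Sums and differences: (δS)² = Σ (cᵢ δxᵢ)².
  (δs)² = 0.250;  (2·δb)² = 0.00116;  (δx)² = 0.303
δS = √(0.554) = 0.744

0.744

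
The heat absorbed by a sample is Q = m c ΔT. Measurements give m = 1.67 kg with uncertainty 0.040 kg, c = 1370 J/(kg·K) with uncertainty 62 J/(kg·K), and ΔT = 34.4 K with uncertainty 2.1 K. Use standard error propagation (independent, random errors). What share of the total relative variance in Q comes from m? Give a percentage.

(δQ/Q)² = (1·δm/m)² + (1·δc/c)² + (1·δΔT/ΔT)²
  m term: (1×0.0240)² = 0.000574
  c term: (1×0.0453)² = 0.00205
  ΔT term: (1×0.0610)² = 0.00373
Total = 0.00635. Share from m = 0.000574/0.00635 = 0.0904.

9.04%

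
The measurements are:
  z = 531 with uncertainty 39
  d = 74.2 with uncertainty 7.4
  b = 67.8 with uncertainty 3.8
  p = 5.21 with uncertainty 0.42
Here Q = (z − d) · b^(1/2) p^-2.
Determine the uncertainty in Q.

Let u = z − d = 457. δu = √(δz² + δd²) = √(1520 + 54.8) = 39.7, so δu/u = 0.0869.
Q is then a monomial in u, b, p:
δQ/Q = √((δu/u)² + (½·δb/b)² + (-2·δp/p)²) = √(0.00755 + 0.000785 + 0.0260) = 0.185
Q = 139, so δQ = 0.185 × 139 = 25.7.

25.7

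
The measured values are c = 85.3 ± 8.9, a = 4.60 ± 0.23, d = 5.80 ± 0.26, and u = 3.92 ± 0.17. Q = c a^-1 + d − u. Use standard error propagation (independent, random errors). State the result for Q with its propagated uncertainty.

Let p = c·a^-1 = 18.5. δp/p = √((1·δc/c)² + (-1·δa/a)²) = √(0.0109 + 0.00250) = 0.116, so δp = 2.15.
Q = p + d − u: δQ = √(δp² + δd² + δu²) = √(4.60 + 0.0676 + 0.0289) = 2.17
Q = 20.4.

20.4 ± 2.17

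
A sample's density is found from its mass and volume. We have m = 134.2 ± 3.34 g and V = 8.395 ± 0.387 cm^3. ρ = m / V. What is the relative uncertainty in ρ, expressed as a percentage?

Since ρ is a product/quotient, work with relative uncertainties:
  (1·δm/m)² = (1×0.0249)² = 0.000619;  (-1·δV/V)² = (-1×0.0461)² = 0.00213
δρ/ρ = √(0.00274) = 0.0524

5.24%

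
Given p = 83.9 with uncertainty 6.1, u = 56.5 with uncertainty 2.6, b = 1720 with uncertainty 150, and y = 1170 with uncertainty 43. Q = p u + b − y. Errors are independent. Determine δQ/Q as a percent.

Let w = p·u = 4740. δw/w = √((1·δp/p)² + (1·δu/u)²) = √(0.00529 + 0.00212) = 0.0860, so δw = 408.
Q = w + b − y: δQ = √(δw² + δb² + δy²) = √(1.66e+05 + 22500 + 1850) = 437
Q = 5290, so δQ/Q = 437/5290 = 0.0825.

8.25%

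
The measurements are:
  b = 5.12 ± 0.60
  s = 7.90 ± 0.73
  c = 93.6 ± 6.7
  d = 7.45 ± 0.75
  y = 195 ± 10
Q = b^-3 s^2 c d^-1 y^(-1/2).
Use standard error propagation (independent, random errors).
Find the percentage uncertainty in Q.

Each factor contributes (exponent × relative error)² to (δQ/Q)²:
  (-3·δb/b)² = (-3×0.117)² = 0.124;  (2·δs/s)² = (2×0.0924)² = 0.0342;  (1·δc/c)² = (1×0.0716)² = 0.00512;  (-1·δd/d)² = (-1×0.101)² = 0.0101;  (−½·δy/y)² = (-0.5×0.0513)² = 0.000657
δQ/Q = √(0.174) = 0.417

41.7%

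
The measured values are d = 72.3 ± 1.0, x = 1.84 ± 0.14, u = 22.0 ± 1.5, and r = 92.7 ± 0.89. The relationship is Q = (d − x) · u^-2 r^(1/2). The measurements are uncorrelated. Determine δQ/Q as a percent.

Let w = d − x = 70.5. δw = √(δd² + δx²) = √(1.00 + 0.0196) = 1.01, so δw/w = 0.0143.
Q is then a monomial in w, u, r:
δQ/Q = √((δw/w)² + (-2·δu/u)² + (½·δr/r)²) = √(0.000205 + 0.0186 + 2.3e-05) = 0.137

13.7%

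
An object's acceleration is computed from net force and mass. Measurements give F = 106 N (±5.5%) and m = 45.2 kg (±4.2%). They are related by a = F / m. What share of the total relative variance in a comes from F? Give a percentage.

(δa/a)² = (1·δF/F)² + (-1·δm/m)²
  F term: (1×0.0550)² = 0.00302
  m term: (-1×0.0420)² = 0.00176
Total = 0.00479. Share from F = 0.00302/0.00479 = 0.632.

63.2%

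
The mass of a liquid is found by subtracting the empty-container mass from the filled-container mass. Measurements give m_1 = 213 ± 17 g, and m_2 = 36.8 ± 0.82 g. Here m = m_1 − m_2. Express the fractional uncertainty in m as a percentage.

Sums and differences: (δm)² = Σ (cᵢ δxᵢ)².
  (δm_1)² = 289;  (δm_2)² = 0.672
δm = √(290) = 17.0 g
m = 176 g, so δm/m = 17.0/176 = 0.0966.

9.66%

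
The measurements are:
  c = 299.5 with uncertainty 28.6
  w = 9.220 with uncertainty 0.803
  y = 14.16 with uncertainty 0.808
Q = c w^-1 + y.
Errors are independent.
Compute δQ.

Let p = c·w^-1 = 32.48. δp/p = √((1·δc/c)² + (-1·δw/w)²) = √(0.00912 + 0.00759) = 0.129, so δp = 4.20.
Q = p + y: δQ = √(δp² + δy²) = √(17.6 + 0.653) = 4.28

4.28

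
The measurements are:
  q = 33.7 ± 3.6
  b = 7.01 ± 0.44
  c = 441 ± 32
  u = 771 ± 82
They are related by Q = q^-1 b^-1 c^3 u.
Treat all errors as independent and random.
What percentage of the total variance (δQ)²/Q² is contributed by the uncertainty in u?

15.3%

(δQ/Q)² = (-1·δq/q)² + (-1·δb/b)² + (3·δc/c)² + (1·δu/u)²
  q term: (-1×0.107)² = 0.0114
  b term: (-1×0.0628)² = 0.00394
  c term: (3×0.0726)² = 0.0474
  u term: (1×0.106)² = 0.0113
Total = 0.0741. Share from u = 0.0113/0.0741 = 0.153.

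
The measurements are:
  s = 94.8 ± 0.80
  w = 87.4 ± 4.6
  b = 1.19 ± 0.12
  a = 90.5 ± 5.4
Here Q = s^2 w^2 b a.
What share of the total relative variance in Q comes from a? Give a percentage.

(δQ/Q)² = (2·δs/s)² + (2·δw/w)² + (1·δb/b)² + (1·δa/a)²
  s term: (2×0.00844)² = 0.000285
  w term: (2×0.0526)² = 0.0111
  b term: (1×0.101)² = 0.0102
  a term: (1×0.0597)² = 0.00356
Total = 0.0251. Share from a = 0.00356/0.0251 = 0.142.

14.2%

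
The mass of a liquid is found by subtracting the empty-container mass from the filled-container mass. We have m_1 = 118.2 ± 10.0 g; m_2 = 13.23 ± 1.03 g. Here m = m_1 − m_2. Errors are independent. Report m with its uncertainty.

105.0 ± 10.1 g

Absolute uncertainties add in quadrature for a linear combination:
  (δm_1)² = 100;  (δm_2)² = 1.06
δm = √(101) = 10.1 g
m = 105.0 g.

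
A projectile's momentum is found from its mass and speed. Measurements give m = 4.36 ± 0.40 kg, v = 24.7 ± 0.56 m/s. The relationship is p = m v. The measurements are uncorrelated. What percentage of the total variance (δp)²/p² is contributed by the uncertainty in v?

(δp/p)² = (1·δm/m)² + (1·δv/v)²
  m term: (1×0.0917)² = 0.00842
  v term: (1×0.0227)² = 0.000514
Total = 0.00893. Share from v = 0.000514/0.00893 = 0.0576.

5.76%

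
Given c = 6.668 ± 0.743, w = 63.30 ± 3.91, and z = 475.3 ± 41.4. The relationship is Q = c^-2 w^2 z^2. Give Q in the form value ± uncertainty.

(2.036 ± 0.628) × 10^7

Products/powers → add relative errors in quadrature, weighted by exponent:
  (-2·δc/c)² = (-2×0.111)² = 0.0497;  (2·δw/w)² = (2×0.0618)² = 0.0153;  (2·δz/z)² = (2×0.0871)² = 0.0303
δQ/Q = √(0.0953) = 0.309
Q = 2.036e+07, so δQ = 0.309 × 2.036e+07 = 6.28e+06.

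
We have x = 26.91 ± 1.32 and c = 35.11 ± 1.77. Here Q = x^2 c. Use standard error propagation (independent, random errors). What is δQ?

Relative error in a monomial: (δQ/Q)² = Σ (nᵢ · δxᵢ/xᵢ)².
  (2·δx/x)² = (2×0.0491)² = 0.00962;  (1·δc/c)² = (1×0.0504)² = 0.00254
δQ/Q = √(0.0122) = 0.110
Q = 25420, so δQ = 0.110 × 25420 = 2800.

2800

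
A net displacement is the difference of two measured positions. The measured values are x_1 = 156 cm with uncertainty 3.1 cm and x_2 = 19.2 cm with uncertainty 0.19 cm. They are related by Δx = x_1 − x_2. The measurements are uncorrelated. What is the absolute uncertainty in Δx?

Δx is a linear combination, so absolute uncertainties add in quadrature:
  (δx_1)² = 9.61;  (δx_2)² = 0.0361
δΔx = √(9.65) = 3.11 cm

3.11 cm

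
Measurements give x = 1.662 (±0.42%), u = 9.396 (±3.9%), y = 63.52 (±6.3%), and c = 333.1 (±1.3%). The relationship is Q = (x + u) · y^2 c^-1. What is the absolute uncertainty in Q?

17.5

Let w = x + u = 11.06. δw = √(δx² + δu²) = √(4.87e-05 + 0.134) = 0.367, so δw/w = 0.0331.
Q is then a monomial in w, y, c:
δQ/Q = √((δw/w)² + (2·δy/y)² + (-1·δc/c)²) = √(0.00110 + 0.0159 + 0.000169) = 0.131
Q = 133.9, so δQ = 0.131 × 133.9 = 17.5.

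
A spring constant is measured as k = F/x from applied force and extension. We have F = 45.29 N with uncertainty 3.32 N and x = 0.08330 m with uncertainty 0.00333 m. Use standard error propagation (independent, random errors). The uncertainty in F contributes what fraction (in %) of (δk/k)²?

77.1%

(δk/k)² = (1·δF/F)² + (-1·δx/x)²
  F term: (1×0.0733)² = 0.00537
  x term: (-1×0.0400)² = 0.00160
Total = 0.00697. Share from F = 0.00537/0.00697 = 0.771.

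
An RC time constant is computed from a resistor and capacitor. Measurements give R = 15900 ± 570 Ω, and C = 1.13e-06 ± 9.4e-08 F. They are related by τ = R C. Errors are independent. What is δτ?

τ is a product of powers, so relative uncertainties combine in quadrature:
  (1·δR/R)² = (1×0.0358)² = 0.00129;  (1·δC/C)² = (1×0.0832)² = 0.00692
δτ/τ = √(0.00821) = 0.0906
τ = 0.0180 s, so δτ = 0.0906 × 0.0180 = 0.00163 s.

0.00163 s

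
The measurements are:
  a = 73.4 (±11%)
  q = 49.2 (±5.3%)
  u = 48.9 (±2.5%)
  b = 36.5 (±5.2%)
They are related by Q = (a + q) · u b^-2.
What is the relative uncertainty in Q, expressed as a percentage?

12.7%

Let w = a + q = 123. δw = √(δa² + δq²) = √(65.2 + 6.80) = 8.48, so δw/w = 0.0692.
Q is then a monomial in w, u, b:
δQ/Q = √((δw/w)² + (1·δu/u)² + (-2·δb/b)²) = √(0.00479 + 0.000625 + 0.0108) = 0.127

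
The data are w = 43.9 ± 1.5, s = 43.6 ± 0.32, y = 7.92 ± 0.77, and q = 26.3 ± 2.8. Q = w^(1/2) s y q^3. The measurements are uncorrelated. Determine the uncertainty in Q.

1.39e+07

Products/powers → add relative errors in quadrature, weighted by exponent:
  (½·δw/w)² = (0.5×0.0342)² = 0.000292;  (1·δs/s)² = (1×0.00734)² = 5.39e-05;  (1·δy/y)² = (1×0.0972)² = 0.00945;  (3·δq/q)² = (3×0.106)² = 0.102
δQ/Q = √(0.112) = 0.334
Q = 4.16e+07, so δQ = 0.334 × 4.16e+07 = 1.39e+07.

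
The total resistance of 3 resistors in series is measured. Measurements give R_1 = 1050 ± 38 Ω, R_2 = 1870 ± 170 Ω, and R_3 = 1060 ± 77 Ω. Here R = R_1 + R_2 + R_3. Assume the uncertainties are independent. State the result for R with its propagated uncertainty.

3980 ± 190 Ω

Absolute uncertainties add in quadrature for a linear combination:
  (δR_1)² = 1440;  (δR_2)² = 28900;  (δR_3)² = 5930
δR = √(36300) = 190 Ω
R = 3980 Ω.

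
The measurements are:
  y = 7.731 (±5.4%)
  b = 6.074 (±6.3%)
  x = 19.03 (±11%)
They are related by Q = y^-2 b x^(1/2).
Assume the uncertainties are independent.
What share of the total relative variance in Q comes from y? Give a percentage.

62.5%

(δQ/Q)² = (-2·δy/y)² + (1·δb/b)² + (½·δx/x)²
  y term: (-2×0.0540)² = 0.0117
  b term: (1×0.0630)² = 0.00397
  x term: (0.5×0.110)² = 0.00302
Total = 0.0187. Share from y = 0.0117/0.0187 = 0.625.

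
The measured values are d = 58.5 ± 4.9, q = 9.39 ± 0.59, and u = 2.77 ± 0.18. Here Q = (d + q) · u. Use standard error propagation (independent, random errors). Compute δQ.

18.3

Let w = d + q = 67.9. δw = √(δd² + δq²) = √(24.0 + 0.348) = 4.94, so δw/w = 0.0727.
Q is then a monomial in w, u:
δQ/Q = √((δw/w)² + (1·δu/u)²) = √(0.00528 + 0.00422) = 0.0975
Q = 188, so δQ = 0.0975 × 188 = 18.3.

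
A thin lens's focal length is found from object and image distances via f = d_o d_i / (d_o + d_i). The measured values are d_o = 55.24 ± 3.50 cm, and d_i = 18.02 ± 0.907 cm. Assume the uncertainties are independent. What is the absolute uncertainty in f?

0.557 cm

∂f/∂d_o = (d_i/(d_o+d_i))² = 0.0605;  ∂f/∂d_i = (d_o/(d_o+d_i))² = 0.569
δf = √((∂f/∂d_o · δd_o)² + (∂f/∂d_i · δd_i)²) = √(0.0448 + 0.266) = 0.557 cm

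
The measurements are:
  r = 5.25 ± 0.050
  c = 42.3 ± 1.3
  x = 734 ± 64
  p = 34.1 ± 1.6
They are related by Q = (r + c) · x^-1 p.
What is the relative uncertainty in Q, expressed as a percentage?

Let u = r + c = 47.5. δu = √(δr² + δc²) = √(0.00250 + 1.69) = 1.30, so δu/u = 0.0274.
Q is then a monomial in u, x, p:
δQ/Q = √((δu/u)² + (-1·δx/x)² + (1·δp/p)²) = √(0.000749 + 0.00760 + 0.00220) = 0.103

10.3%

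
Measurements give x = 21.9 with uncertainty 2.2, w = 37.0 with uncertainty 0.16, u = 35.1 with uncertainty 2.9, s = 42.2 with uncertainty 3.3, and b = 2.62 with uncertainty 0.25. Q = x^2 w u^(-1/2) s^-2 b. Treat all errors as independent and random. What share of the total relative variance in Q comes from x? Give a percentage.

(δQ/Q)² = (2·δx/x)² + (1·δw/w)² + (−½·δu/u)² + (-2·δs/s)² + (1·δb/b)²
  x term: (2×0.100)² = 0.0404
  w term: (1×0.00432)² = 1.87e-05
  u term: (-0.5×0.0826)² = 0.00171
  s term: (-2×0.0782)² = 0.0245
  b term: (1×0.0954)² = 0.00910
Total = 0.0757. Share from x = 0.0404/0.0757 = 0.534.

53.4%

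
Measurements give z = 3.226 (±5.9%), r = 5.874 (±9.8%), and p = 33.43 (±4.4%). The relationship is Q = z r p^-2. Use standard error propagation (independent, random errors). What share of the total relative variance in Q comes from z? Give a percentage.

(δQ/Q)² = (1·δz/z)² + (1·δr/r)² + (-2·δp/p)²
  z term: (1×0.0590)² = 0.00348
  r term: (1×0.0980)² = 0.00960
  p term: (-2×0.0440)² = 0.00774
Total = 0.0208. Share from z = 0.00348/0.0208 = 0.167.

16.7%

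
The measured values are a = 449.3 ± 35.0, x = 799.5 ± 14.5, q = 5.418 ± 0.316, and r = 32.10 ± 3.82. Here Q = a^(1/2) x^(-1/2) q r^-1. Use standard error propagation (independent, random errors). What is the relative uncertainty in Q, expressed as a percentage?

For a monomial Q ∝ a^(1/2), x^(-1/2), q, r^-1, fractional errors add in quadrature:
  (½·δa/a)² = (0.5×0.0779)² = 0.00152;  (−½·δx/x)² = (-0.5×0.0181)² = 8.22e-05;  (1·δq/q)² = (1×0.0583)² = 0.00340;  (-1·δr/r)² = (-1×0.119)² = 0.0142
δQ/Q = √(0.0192) = 0.138

13.8%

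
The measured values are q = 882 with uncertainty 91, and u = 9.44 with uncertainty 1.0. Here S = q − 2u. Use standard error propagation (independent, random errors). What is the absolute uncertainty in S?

91.0

S is a linear combination, so absolute uncertainties add in quadrature:
  (δq)² = 8280;  (2·δu)² = 4.00
δS = √(8280) = 91.0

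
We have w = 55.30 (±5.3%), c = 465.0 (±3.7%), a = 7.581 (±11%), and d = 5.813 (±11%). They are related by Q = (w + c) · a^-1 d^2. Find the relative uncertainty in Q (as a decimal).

0.248

Let u = w + c = 520.3. δu = √(δw² + δc²) = √(8.59 + 296) = 17.5, so δu/u = 0.0335.
Q is then a monomial in u, a, d:
δQ/Q = √((δu/u)² + (-1·δa/a)² + (2·δd/d)²) = √(0.00113 + 0.0121 + 0.0484) = 0.248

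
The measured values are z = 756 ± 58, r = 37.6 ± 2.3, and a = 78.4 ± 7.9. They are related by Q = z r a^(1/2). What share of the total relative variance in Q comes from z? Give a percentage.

48.4%

(δQ/Q)² = (1·δz/z)² + (1·δr/r)² + (½·δa/a)²
  z term: (1×0.0767)² = 0.00589
  r term: (1×0.0612)² = 0.00374
  a term: (0.5×0.101)² = 0.00254
Total = 0.0122. Share from z = 0.00589/0.0122 = 0.484.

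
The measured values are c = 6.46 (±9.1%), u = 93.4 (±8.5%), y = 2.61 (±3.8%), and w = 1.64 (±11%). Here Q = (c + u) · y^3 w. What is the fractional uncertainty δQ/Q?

0.177

Let h = c + u = 99.9. δh = √(δc² + δu²) = √(0.346 + 63.0) = 7.96, so δh/h = 0.0797.
Q is then a monomial in h, y, w:
δQ/Q = √((δh/h)² + (3·δy/y)² + (1·δw/w)²) = √(0.00636 + 0.0130 + 0.0121) = 0.177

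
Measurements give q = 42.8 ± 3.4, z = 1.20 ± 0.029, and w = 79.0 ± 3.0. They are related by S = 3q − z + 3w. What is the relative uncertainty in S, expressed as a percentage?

S is a linear combination, so absolute uncertainties add in quadrature:
  (3·δq)² = 104;  (δz)² = 0.000841;  (3·δw)² = 81.0
δS = √(185) = 13.6
S = 364, so δS/S = 13.6/364 = 0.0374.

3.74%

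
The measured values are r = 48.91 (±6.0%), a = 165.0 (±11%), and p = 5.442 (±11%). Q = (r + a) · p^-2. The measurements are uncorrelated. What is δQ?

Let u = r + a = 213.9. δu = √(δr² + δa²) = √(8.61 + 329) = 18.4, so δu/u = 0.0860.
Q is then a monomial in u, p:
δQ/Q = √((δu/u)² + (-2·δp/p)²) = √(0.00739 + 0.0484) = 0.236
Q = 7.223, so δQ = 0.236 × 7.223 = 1.71.

1.71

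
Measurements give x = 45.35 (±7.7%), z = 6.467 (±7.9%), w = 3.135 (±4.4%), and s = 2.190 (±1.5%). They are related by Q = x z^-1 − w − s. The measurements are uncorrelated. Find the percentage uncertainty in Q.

Let p = x·z^-1 = 7.013. δp/p = √((1·δx/x)² + (-1·δz/z)²) = √(0.00593 + 0.00624) = 0.110, so δp = 0.774.
Q = p − w − s: δQ = √(δp² + δw² + δs²) = √(0.598 + 0.0190 + 0.00108) = 0.786
Q = 1.688, so δQ/Q = 0.786/1.688 = 0.466.

46.6%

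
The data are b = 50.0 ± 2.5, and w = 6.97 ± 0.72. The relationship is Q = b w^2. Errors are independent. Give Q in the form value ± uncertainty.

2430 ± 516

Q is a product of powers, so relative uncertainties combine in quadrature:
  (1·δb/b)² = (1×0.0500)² = 0.00250;  (2·δw/w)² = (2×0.103)² = 0.0427
δQ/Q = √(0.0452) = 0.213
Q = 2430, so δQ = 0.213 × 2430 = 516.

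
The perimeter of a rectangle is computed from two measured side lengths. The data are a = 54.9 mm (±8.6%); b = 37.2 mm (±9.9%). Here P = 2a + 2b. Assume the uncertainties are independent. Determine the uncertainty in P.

12.0 mm

P is a linear combination, so absolute uncertainties add in quadrature:
  (2·δa)² = 89.2;  (2·δb)² = 54.3
δP = √(143) = 12.0 mm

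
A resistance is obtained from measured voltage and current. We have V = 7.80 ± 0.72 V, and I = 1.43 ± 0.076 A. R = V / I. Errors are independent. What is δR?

0.581 Ω

Relative error in a monomial: (δR/R)² = Σ (nᵢ · δxᵢ/xᵢ)².
  (1·δV/V)² = (1×0.0923)² = 0.00852;  (-1·δI/I)² = (-1×0.0531)² = 0.00282
δR/R = √(0.0113) = 0.107
R = 5.45 Ω, so δR = 0.107 × 5.45 = 0.581 Ω.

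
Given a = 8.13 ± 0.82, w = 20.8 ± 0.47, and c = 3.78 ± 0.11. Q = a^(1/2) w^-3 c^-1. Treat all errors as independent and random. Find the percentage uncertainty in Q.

8.94%

Each factor contributes (exponent × relative error)² to (δQ/Q)²:
  (½·δa/a)² = (0.5×0.101)² = 0.00254;  (-3·δw/w)² = (-3×0.0226)² = 0.00460;  (-1·δc/c)² = (-1×0.0291)² = 0.000847
δQ/Q = √(0.00799) = 0.0894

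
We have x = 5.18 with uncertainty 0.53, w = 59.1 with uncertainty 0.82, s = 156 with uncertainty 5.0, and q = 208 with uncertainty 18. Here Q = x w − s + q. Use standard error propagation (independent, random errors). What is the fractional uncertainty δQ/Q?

Let p = x·w = 306. δp/p = √((1·δx/x)² + (1·δw/w)²) = √(0.0105 + 0.000193) = 0.103, so δp = 31.6.
Q = p − s + q: δQ = √(δp² + δs² + δq²) = √(999 + 25.0 + 324) = 36.7
Q = 358, so δQ/Q = 36.7/358 = 0.103.

0.103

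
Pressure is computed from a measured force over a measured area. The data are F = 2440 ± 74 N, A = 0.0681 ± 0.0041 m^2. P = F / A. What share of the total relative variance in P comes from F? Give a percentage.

(δP/P)² = (1·δF/F)² + (-1·δA/A)²
  F term: (1×0.0303)² = 0.000920
  A term: (-1×0.0602)² = 0.00362
Total = 0.00454. Share from F = 0.000920/0.00454 = 0.202.

20.2%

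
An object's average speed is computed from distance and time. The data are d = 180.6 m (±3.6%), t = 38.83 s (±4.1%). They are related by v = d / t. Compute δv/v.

0.0546

Each factor contributes (exponent × relative error)² to (δv/v)²:
  (1·δd/d)² = (1×0.0360)² = 0.00130;  (-1·δt/t)² = (-1×0.0410)² = 0.00168
δv/v = √(0.00298) = 0.0546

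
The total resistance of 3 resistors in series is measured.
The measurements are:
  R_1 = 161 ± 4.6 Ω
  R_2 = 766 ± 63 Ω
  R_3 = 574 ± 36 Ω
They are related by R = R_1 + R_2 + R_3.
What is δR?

R is a linear combination, so absolute uncertainties add in quadrature:
  (δR_1)² = 21.2;  (δR_2)² = 3970;  (δR_3)² = 1300
δR = √(5290) = 72.7 Ω

72.7 Ω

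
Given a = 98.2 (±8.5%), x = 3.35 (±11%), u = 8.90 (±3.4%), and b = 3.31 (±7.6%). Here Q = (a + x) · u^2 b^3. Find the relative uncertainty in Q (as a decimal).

0.252

Let w = a + x = 102. δw = √(δa² + δx²) = √(69.7 + 0.136) = 8.36, so δw/w = 0.0823.
Q is then a monomial in w, u, b:
δQ/Q = √((δw/w)² + (2·δu/u)² + (3·δb/b)²) = √(0.00677 + 0.00462 + 0.0520) = 0.252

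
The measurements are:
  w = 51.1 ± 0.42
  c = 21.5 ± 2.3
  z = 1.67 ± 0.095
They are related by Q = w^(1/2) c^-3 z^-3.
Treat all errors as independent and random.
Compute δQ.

5.61e-05

Each factor contributes (exponent × relative error)² to (δQ/Q)²:
  (½·δw/w)² = (0.5×0.00822)² = 1.69e-05;  (-3·δc/c)² = (-3×0.107)² = 0.103;  (-3·δz/z)² = (-3×0.0569)² = 0.0291
δQ/Q = √(0.132) = 0.364
Q = 0.000154, so δQ = 0.364 × 0.000154 = 5.61e-05.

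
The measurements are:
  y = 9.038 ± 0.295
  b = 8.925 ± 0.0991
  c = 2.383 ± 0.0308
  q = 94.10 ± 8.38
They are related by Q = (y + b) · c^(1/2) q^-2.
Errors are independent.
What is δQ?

Let u = y + b = 17.96. δu = √(δy² + δb²) = √(0.0870 + 0.00982) = 0.311, so δu/u = 0.0173.
Q is then a monomial in u, c, q:
δQ/Q = √((δu/u)² + (½·δc/c)² + (-2·δq/q)²) = √(0.000300 + 4.18e-05 + 0.0317) = 0.179
Q = 0.003132, so δQ = 0.179 × 0.003132 = 0.000561.

0.000561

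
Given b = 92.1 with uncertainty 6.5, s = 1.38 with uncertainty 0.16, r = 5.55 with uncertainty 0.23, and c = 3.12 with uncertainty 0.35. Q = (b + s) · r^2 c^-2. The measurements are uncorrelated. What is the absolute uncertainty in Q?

73.7

Let u = b + s = 93.5. δu = √(δb² + δs²) = √(42.2 + 0.0256) = 6.50, so δu/u = 0.0696.
Q is then a monomial in u, r, c:
δQ/Q = √((δu/u)² + (2·δr/r)² + (-2·δc/c)²) = √(0.00484 + 0.00687 + 0.0503) = 0.249
Q = 296, so δQ = 0.249 × 296 = 73.7.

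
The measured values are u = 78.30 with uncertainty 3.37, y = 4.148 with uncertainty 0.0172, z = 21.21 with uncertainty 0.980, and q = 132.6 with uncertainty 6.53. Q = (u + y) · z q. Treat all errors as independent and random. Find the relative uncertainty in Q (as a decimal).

Let w = u + y = 82.45. δw = √(δu² + δy²) = √(11.4 + 0.000296) = 3.37, so δw/w = 0.0409.
Q is then a monomial in w, z, q:
δQ/Q = √((δw/w)² + (1·δz/z)² + (1·δq/q)²) = √(0.00167 + 0.00213 + 0.00243) = 0.0789

0.0789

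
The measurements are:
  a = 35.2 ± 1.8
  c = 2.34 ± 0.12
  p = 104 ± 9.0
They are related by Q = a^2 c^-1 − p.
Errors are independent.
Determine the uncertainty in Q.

61.2

Let w = a^2·c^-1 = 530. δw/w = √((2·δa/a)² + (-1·δc/c)²) = √(0.0105 + 0.00263) = 0.114, so δw = 60.6.
Q = w − p: δQ = √(δw² + δp²) = √(3670 + 81.0) = 61.2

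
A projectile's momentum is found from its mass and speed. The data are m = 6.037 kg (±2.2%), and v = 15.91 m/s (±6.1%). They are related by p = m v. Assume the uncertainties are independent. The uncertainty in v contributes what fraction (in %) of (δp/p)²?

(δp/p)² = (1·δm/m)² + (1·δv/v)²
  m term: (1×0.0220)² = 0.000484
  v term: (1×0.0610)² = 0.00372
Total = 0.00421. Share from v = 0.00372/0.00421 = 0.885.

88.5%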